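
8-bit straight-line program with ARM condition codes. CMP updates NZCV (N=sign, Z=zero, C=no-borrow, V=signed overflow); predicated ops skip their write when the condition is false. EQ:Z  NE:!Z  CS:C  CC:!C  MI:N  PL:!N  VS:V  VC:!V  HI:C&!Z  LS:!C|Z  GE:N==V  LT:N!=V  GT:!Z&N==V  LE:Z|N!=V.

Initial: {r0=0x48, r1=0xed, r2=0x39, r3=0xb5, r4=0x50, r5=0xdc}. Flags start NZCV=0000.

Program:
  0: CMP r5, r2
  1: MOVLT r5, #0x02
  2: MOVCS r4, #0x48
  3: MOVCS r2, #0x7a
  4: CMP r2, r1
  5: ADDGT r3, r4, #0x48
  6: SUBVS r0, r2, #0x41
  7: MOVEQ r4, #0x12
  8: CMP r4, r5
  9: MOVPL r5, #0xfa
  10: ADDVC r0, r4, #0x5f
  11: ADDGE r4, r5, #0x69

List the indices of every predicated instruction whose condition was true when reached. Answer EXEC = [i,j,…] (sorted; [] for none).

0: ✓ CMP  NZCV=1010
1: ✓ MOVLT  r5←0x02
2: ✓ MOVCS  r4←0x48
3: ✓ MOVCS  r2←0x7a
4: ✓ CMP  NZCV=1001
5: ✓ ADDGT  r3←0x90
6: ✓ SUBVS  r0←0x39
7: · MOVEQ
8: ✓ CMP  NZCV=0010
9: ✓ MOVPL  r5←0xfa
10: ✓ ADDVC  r0←0xa7
11: ✓ ADDGE  r4←0x63

EXEC = [1,2,3,5,6,9,10,11]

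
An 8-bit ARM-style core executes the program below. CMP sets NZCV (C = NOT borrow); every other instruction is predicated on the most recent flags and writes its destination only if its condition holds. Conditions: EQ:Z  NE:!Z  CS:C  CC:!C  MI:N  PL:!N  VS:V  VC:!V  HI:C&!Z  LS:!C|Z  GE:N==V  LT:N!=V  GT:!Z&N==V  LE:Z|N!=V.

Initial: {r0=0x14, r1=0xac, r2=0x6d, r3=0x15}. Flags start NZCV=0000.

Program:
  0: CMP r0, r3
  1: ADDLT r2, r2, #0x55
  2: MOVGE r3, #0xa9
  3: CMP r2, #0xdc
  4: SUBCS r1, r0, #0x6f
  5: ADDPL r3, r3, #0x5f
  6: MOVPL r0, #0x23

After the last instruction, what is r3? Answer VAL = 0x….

VAL = 0x15

[0] flags=1000 → (cmp)
[1] flags=1000 LT?T → r2=0xc2
[2] flags=1000 GE?F → skip
[3] flags=1000 → (cmp)
[4] flags=1000 CS?F → skip
[5] flags=1000 PL?F → skip
[6] flags=1000 PL?F → skip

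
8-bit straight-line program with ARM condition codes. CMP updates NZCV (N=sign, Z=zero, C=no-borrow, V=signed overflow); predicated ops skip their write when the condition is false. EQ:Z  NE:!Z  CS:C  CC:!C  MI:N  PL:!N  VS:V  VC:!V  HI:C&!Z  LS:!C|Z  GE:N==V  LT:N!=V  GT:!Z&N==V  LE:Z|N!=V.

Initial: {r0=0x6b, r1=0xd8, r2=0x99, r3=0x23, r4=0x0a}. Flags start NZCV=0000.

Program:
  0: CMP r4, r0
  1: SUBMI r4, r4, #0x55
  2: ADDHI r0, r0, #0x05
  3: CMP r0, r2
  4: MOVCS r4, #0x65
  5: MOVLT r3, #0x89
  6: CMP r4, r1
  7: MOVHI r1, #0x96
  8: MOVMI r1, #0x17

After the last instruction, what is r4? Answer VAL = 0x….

VAL = 0xb5

[0] flags=1000 → (cmp)
[1] flags=1000 MI?T → r4=0xb5
[2] flags=1000 HI?F → skip
[3] flags=1001 → (cmp)
[4] flags=1001 CS?F → skip
[5] flags=1001 LT?F → skip
[6] flags=1000 → (cmp)
[7] flags=1000 HI?F → skip
[8] flags=1000 MI?T → r1=0x17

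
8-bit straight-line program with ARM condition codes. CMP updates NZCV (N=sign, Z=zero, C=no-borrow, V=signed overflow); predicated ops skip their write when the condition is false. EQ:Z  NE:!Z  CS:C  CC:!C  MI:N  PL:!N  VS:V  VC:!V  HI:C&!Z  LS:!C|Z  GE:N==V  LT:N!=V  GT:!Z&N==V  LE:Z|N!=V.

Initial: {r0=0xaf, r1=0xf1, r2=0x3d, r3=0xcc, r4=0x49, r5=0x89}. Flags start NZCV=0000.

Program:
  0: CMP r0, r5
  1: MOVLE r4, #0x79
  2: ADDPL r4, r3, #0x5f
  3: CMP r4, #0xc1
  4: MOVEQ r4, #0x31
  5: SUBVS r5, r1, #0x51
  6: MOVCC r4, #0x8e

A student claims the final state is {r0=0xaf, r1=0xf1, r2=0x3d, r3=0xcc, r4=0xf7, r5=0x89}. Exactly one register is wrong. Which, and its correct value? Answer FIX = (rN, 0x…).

FIX = (r4, 0x8e)

0: ✓ CMP  NZCV=0010
1: · MOVLE
2: ✓ ADDPL  r4←0x2b
3: ✓ CMP  NZCV=0000
4: · MOVEQ
5: · SUBVS
6: ✓ MOVCC  r4←0x8e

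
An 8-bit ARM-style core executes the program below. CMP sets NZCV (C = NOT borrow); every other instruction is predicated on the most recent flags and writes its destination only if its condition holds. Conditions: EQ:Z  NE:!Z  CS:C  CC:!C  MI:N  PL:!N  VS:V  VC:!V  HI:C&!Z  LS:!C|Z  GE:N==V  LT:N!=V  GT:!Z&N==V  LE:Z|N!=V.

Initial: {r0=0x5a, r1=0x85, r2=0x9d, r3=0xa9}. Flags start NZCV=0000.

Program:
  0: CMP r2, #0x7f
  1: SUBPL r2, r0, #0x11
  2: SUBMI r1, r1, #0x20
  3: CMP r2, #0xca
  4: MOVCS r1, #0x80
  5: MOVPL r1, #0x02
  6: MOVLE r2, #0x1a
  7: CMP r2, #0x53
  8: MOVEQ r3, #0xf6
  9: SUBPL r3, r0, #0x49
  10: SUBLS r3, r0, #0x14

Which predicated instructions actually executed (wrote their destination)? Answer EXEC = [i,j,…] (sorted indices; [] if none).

[0] flags=0011 → (cmp)
[1] flags=0011 PL?T → r2=0x49
[2] flags=0011 MI?F → skip
[3] flags=0000 → (cmp)
[4] flags=0000 CS?F → skip
[5] flags=0000 PL?T → r1=0x02
[6] flags=0000 LE?F → skip
[7] flags=1000 → (cmp)
[8] flags=1000 EQ?F → skip
[9] flags=1000 PL?F → skip
[10] flags=1000 LS?T → r3=0x46

EXEC = [1,5,10]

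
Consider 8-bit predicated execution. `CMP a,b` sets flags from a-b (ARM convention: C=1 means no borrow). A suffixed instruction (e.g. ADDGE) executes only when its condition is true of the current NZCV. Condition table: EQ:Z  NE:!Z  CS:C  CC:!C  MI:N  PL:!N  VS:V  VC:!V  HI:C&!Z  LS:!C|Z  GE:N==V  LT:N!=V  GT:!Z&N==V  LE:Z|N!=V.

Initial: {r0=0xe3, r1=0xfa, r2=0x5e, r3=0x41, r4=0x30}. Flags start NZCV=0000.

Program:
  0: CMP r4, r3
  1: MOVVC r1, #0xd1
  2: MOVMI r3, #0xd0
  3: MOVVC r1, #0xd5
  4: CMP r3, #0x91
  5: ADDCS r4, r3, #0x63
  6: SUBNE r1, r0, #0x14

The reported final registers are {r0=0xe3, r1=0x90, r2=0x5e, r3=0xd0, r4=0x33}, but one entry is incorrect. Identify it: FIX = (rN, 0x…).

0: ✓ CMP  NZCV=1000
1: ✓ MOVVC  r1←0xd1
2: ✓ MOVMI  r3←0xd0
3: ✓ MOVVC  r1←0xd5
4: ✓ CMP  NZCV=0010
5: ✓ ADDCS  r4←0x33
6: ✓ SUBNE  r1←0xcf

FIX = (r1, 0xcf)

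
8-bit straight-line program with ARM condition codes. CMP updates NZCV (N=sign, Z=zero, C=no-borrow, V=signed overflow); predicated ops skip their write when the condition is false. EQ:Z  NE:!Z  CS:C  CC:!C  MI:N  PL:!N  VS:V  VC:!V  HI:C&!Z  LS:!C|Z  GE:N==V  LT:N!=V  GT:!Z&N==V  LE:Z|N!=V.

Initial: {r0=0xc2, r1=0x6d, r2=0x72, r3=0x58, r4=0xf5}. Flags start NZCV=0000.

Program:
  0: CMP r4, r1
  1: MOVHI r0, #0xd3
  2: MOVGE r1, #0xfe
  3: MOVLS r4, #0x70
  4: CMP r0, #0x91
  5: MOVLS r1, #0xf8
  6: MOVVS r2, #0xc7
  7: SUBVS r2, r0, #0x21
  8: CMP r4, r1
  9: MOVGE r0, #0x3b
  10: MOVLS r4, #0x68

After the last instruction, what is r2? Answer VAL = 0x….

VAL = 0x72

[0] flags=1010 → (cmp)
[1] flags=1010 HI?T → r0=0xd3
[2] flags=1010 GE?F → skip
[3] flags=1010 LS?F → skip
[4] flags=0010 → (cmp)
[5] flags=0010 LS?F → skip
[6] flags=0010 VS?F → skip
[7] flags=0010 VS?F → skip
[8] flags=1010 → (cmp)
[9] flags=1010 GE?F → skip
[10] flags=1010 LS?F → skip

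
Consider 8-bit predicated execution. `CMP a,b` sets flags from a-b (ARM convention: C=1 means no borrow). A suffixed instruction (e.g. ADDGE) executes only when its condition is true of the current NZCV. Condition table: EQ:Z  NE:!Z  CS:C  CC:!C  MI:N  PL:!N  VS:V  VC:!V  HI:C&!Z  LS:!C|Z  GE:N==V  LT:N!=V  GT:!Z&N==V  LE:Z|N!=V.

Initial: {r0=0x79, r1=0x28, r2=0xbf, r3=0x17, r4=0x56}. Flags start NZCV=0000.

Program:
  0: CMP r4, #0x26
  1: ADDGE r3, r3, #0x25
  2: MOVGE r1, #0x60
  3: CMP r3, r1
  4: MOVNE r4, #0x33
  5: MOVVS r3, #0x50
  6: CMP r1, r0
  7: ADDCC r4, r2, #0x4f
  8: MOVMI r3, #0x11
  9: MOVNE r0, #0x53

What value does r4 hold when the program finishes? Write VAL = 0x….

0: ✓ CMP  NZCV=0010
1: ✓ ADDGE  r3←0x3c
2: ✓ MOVGE  r1←0x60
3: ✓ CMP  NZCV=1000
4: ✓ MOVNE  r4←0x33
5: · MOVVS
6: ✓ CMP  NZCV=1000
7: ✓ ADDCC  r4←0x0e
8: ✓ MOVMI  r3←0x11
9: ✓ MOVNE  r0←0x53

VAL = 0x0e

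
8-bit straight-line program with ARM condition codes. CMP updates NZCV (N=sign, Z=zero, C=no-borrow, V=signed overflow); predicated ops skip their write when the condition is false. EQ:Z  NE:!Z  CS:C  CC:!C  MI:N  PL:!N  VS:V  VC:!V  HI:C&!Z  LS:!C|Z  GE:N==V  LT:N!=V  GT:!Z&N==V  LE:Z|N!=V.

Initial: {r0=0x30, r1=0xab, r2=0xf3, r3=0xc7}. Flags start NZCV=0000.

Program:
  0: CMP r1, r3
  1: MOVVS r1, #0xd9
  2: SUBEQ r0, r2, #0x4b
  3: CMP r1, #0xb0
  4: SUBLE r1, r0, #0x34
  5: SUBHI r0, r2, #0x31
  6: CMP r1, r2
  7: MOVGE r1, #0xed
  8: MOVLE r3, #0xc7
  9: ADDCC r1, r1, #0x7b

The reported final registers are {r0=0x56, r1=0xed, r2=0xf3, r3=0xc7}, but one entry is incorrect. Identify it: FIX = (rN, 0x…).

0: ✓ CMP  NZCV=1000
1: · MOVVS
2: · SUBEQ
3: ✓ CMP  NZCV=1000
4: ✓ SUBLE  r1←0xfc
5: · SUBHI
6: ✓ CMP  NZCV=0010
7: ✓ MOVGE  r1←0xed
8: · MOVLE
9: · ADDCC

FIX = (r0, 0x30)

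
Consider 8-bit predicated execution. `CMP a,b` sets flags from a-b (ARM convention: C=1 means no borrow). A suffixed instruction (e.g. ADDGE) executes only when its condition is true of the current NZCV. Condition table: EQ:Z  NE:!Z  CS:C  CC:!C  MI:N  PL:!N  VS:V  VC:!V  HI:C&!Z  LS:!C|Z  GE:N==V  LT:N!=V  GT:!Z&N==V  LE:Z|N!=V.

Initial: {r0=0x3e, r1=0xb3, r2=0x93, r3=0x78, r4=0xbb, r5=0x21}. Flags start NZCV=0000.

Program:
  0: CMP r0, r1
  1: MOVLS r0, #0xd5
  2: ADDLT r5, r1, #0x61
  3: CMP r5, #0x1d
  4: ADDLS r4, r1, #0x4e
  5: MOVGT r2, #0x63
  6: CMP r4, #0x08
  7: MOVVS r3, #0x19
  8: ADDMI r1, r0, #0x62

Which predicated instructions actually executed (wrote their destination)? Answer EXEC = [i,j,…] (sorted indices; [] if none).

0: ✓ CMP  NZCV=1001
1: ✓ MOVLS  r0←0xd5
2: · ADDLT
3: ✓ CMP  NZCV=0010
4: · ADDLS
5: ✓ MOVGT  r2←0x63
6: ✓ CMP  NZCV=1010
7: · MOVVS
8: ✓ ADDMI  r1←0x37

EXEC = [1,5,8]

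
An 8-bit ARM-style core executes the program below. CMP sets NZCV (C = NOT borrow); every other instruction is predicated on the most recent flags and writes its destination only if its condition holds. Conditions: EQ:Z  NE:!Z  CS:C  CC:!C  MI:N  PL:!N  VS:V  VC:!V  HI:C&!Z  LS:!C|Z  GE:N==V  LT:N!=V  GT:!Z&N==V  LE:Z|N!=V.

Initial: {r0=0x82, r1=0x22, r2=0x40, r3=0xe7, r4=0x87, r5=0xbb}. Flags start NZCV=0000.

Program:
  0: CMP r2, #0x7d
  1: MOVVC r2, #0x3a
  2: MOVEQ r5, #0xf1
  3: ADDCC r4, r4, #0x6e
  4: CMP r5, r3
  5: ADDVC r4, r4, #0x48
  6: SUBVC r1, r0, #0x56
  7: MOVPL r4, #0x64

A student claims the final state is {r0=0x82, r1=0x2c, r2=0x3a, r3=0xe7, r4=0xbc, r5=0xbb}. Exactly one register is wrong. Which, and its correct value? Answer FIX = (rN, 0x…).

FIX = (r4, 0x3d)

0: ✓ CMP  NZCV=1000
1: ✓ MOVVC  r2←0x3a
2: · MOVEQ
3: ✓ ADDCC  r4←0xf5
4: ✓ CMP  NZCV=1000
5: ✓ ADDVC  r4←0x3d
6: ✓ SUBVC  r1←0x2c
7: · MOVPL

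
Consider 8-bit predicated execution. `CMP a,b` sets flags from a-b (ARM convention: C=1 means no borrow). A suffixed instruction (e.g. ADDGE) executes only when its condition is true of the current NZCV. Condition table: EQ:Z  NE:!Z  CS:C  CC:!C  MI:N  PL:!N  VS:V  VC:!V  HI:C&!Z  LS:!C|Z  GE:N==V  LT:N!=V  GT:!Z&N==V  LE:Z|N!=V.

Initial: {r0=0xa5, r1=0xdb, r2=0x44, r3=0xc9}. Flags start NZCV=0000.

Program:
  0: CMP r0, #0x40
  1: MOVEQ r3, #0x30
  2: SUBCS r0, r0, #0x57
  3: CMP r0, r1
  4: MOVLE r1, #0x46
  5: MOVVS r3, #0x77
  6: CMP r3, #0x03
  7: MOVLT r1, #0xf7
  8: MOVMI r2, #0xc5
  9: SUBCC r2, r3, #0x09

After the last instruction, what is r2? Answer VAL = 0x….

VAL = 0xc5

0: ✓ CMP  NZCV=0011
1: · MOVEQ
2: ✓ SUBCS  r0←0x4e
3: ✓ CMP  NZCV=0000
4: · MOVLE
5: · MOVVS
6: ✓ CMP  NZCV=1010
7: ✓ MOVLT  r1←0xf7
8: ✓ MOVMI  r2←0xc5
9: · SUBCC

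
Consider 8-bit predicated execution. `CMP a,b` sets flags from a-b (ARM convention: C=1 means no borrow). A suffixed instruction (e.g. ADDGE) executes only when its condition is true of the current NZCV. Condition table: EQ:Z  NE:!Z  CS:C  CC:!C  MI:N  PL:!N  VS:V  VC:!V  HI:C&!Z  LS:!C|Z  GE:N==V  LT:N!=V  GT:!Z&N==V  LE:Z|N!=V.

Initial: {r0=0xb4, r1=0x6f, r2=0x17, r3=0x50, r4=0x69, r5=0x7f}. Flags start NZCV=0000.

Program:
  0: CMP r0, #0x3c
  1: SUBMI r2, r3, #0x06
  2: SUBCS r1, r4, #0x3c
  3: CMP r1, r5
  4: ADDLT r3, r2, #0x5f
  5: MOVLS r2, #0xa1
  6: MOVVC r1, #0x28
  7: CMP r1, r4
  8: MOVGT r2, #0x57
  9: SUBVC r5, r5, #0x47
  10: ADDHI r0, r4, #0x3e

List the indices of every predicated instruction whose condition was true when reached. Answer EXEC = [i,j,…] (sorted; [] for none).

EXEC = [2,4,5,6,9]

[0] flags=0011 → (cmp)
[1] flags=0011 MI?F → skip
[2] flags=0011 CS?T → r1=0x2d
[3] flags=1000 → (cmp)
[4] flags=1000 LT?T → r3=0x76
[5] flags=1000 LS?T → r2=0xa1
[6] flags=1000 VC?T → r1=0x28
[7] flags=1000 → (cmp)
[8] flags=1000 GT?F → skip
[9] flags=1000 VC?T → r5=0x38
[10] flags=1000 HI?F → skip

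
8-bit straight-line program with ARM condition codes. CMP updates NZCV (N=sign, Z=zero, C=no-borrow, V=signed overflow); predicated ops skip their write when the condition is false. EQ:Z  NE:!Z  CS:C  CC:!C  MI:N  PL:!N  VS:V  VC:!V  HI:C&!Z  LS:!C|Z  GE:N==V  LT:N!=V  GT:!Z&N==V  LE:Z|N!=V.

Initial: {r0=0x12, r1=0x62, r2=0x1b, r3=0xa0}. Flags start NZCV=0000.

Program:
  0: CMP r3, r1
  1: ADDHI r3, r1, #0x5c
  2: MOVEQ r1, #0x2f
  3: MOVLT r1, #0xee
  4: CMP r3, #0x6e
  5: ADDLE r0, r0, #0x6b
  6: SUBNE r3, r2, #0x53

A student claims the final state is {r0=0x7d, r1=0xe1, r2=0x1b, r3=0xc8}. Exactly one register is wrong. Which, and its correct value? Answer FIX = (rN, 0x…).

FIX = (r1, 0xee)

0: ✓ CMP  NZCV=0011
1: ✓ ADDHI  r3←0xbe
2: · MOVEQ
3: ✓ MOVLT  r1←0xee
4: ✓ CMP  NZCV=0011
5: ✓ ADDLE  r0←0x7d
6: ✓ SUBNE  r3←0xc8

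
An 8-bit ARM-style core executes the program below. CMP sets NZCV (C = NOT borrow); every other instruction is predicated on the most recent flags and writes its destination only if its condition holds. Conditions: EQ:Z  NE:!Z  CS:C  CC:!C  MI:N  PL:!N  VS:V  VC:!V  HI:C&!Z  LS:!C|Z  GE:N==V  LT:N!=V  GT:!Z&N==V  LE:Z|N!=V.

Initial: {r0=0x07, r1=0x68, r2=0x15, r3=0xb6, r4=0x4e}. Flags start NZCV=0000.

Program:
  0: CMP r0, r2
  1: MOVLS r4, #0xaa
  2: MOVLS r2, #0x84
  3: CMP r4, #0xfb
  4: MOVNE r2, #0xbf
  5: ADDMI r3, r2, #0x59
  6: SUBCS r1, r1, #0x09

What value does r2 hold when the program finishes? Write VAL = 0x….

VAL = 0xbf

[0] flags=1000 → (cmp)
[1] flags=1000 LS?T → r4=0xaa
[2] flags=1000 LS?T → r2=0x84
[3] flags=1000 → (cmp)
[4] flags=1000 NE?T → r2=0xbf
[5] flags=1000 MI?T → r3=0x18
[6] flags=1000 CS?F → skip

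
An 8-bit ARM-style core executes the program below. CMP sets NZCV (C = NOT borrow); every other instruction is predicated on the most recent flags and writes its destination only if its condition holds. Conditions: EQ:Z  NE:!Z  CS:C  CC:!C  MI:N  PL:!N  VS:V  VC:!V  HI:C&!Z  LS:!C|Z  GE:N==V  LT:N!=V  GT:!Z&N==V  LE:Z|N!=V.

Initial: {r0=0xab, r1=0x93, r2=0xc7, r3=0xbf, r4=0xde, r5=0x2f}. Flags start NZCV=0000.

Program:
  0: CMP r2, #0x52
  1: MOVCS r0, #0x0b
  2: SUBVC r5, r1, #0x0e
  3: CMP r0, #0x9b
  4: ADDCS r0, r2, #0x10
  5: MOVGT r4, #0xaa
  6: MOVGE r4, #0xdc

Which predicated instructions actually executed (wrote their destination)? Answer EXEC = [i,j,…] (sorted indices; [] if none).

EXEC = [1,5,6]

[0] flags=0011 → (cmp)
[1] flags=0011 CS?T → r0=0x0b
[2] flags=0011 VC?F → skip
[3] flags=0000 → (cmp)
[4] flags=0000 CS?F → skip
[5] flags=0000 GT?T → r4=0xaa
[6] flags=0000 GE?T → r4=0xdc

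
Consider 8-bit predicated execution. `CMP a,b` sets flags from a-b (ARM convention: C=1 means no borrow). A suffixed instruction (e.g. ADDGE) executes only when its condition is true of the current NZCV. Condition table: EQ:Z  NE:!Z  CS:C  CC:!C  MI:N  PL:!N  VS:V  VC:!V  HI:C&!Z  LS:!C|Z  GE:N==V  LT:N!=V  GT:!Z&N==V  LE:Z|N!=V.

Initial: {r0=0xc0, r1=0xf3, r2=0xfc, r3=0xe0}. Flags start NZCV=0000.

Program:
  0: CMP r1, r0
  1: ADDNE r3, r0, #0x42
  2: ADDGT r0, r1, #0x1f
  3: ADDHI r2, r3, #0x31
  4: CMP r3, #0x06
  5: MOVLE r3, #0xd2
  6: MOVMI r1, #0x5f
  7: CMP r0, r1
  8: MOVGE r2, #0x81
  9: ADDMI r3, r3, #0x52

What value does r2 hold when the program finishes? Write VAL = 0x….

VAL = 0x33

[0] flags=0010 → (cmp)
[1] flags=0010 NE?T → r3=0x02
[2] flags=0010 GT?T → r0=0x12
[3] flags=0010 HI?T → r2=0x33
[4] flags=1000 → (cmp)
[5] flags=1000 LE?T → r3=0xd2
[6] flags=1000 MI?T → r1=0x5f
[7] flags=1000 → (cmp)
[8] flags=1000 GE?F → skip
[9] flags=1000 MI?T → r3=0x24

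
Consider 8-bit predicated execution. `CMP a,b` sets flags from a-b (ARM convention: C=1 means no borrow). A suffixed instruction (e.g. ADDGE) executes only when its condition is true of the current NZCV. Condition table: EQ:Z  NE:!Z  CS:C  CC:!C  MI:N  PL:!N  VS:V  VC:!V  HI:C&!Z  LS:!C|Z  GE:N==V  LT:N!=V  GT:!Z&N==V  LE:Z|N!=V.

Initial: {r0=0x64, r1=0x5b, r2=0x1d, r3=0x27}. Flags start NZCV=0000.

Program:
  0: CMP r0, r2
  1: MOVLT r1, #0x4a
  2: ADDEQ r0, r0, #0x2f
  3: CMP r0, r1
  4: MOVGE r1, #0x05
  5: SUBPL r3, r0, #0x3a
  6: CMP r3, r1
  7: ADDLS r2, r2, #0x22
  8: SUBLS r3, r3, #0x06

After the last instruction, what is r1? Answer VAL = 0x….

VAL = 0x05

0: ✓ CMP  NZCV=0010
1: · MOVLT
2: · ADDEQ
3: ✓ CMP  NZCV=0010
4: ✓ MOVGE  r1←0x05
5: ✓ SUBPL  r3←0x2a
6: ✓ CMP  NZCV=0010
7: · ADDLS
8: · SUBLS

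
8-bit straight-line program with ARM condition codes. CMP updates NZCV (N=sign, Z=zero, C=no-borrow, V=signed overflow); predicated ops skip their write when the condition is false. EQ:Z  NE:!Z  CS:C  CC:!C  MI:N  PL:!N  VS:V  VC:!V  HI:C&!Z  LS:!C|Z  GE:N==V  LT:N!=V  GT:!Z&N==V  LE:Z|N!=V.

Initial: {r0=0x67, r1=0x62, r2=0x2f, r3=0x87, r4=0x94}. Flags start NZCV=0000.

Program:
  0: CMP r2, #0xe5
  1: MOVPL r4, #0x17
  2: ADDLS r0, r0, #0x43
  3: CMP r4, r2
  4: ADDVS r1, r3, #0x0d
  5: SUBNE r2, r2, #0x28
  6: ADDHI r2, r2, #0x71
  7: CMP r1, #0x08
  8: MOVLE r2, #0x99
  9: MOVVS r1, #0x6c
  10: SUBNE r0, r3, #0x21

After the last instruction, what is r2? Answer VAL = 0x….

VAL = 0x07

0: ✓ CMP  NZCV=0000
1: ✓ MOVPL  r4←0x17
2: ✓ ADDLS  r0←0xaa
3: ✓ CMP  NZCV=1000
4: · ADDVS
5: ✓ SUBNE  r2←0x07
6: · ADDHI
7: ✓ CMP  NZCV=0010
8: · MOVLE
9: · MOVVS
10: ✓ SUBNE  r0←0x66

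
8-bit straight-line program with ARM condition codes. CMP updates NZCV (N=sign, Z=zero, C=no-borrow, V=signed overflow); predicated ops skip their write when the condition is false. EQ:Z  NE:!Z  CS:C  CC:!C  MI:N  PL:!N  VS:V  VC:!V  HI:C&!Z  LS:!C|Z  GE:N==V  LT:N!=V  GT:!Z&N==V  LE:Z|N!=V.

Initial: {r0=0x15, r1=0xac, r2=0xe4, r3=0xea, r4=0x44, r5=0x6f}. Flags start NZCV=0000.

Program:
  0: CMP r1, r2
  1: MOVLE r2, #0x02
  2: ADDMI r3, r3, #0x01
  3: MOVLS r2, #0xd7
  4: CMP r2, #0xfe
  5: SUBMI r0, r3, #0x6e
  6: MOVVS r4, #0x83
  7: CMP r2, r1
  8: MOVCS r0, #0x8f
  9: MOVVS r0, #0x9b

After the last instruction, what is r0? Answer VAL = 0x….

[0] flags=1000 → (cmp)
[1] flags=1000 LE?T → r2=0x02
[2] flags=1000 MI?T → r3=0xeb
[3] flags=1000 LS?T → r2=0xd7
[4] flags=1000 → (cmp)
[5] flags=1000 MI?T → r0=0x7d
[6] flags=1000 VS?F → skip
[7] flags=0010 → (cmp)
[8] flags=0010 CS?T → r0=0x8f
[9] flags=0010 VS?F → skip

VAL = 0x8f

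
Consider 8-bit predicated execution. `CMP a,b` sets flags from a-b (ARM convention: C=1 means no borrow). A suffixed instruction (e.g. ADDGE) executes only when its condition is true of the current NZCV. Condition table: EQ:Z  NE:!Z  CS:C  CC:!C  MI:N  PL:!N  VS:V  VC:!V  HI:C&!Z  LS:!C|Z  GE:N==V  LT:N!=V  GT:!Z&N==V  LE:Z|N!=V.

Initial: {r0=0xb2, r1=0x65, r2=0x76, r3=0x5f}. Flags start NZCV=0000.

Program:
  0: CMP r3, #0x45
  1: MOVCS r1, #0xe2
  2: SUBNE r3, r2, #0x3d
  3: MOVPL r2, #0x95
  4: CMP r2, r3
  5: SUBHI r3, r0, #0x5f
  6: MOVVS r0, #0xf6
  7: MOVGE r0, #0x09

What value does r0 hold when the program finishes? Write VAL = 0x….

VAL = 0xf6

0: ✓ CMP  NZCV=0010
1: ✓ MOVCS  r1←0xe2
2: ✓ SUBNE  r3←0x39
3: ✓ MOVPL  r2←0x95
4: ✓ CMP  NZCV=0011
5: ✓ SUBHI  r3←0x53
6: ✓ MOVVS  r0←0xf6
7: · MOVGE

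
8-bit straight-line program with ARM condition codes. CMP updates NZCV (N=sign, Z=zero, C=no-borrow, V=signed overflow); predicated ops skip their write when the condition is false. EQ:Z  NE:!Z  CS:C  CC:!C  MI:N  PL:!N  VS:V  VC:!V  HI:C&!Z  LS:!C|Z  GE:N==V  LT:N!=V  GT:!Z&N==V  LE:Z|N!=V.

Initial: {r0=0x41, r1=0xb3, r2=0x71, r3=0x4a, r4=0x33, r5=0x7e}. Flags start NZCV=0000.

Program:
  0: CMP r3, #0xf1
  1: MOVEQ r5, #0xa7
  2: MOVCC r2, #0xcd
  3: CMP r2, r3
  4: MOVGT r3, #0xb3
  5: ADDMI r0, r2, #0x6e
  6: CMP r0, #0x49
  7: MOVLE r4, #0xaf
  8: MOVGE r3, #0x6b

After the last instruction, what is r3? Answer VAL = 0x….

[0] flags=0000 → (cmp)
[1] flags=0000 EQ?F → skip
[2] flags=0000 CC?T → r2=0xcd
[3] flags=1010 → (cmp)
[4] flags=1010 GT?F → skip
[5] flags=1010 MI?T → r0=0x3b
[6] flags=1000 → (cmp)
[7] flags=1000 LE?T → r4=0xaf
[8] flags=1000 GE?F → skip

VAL = 0x4a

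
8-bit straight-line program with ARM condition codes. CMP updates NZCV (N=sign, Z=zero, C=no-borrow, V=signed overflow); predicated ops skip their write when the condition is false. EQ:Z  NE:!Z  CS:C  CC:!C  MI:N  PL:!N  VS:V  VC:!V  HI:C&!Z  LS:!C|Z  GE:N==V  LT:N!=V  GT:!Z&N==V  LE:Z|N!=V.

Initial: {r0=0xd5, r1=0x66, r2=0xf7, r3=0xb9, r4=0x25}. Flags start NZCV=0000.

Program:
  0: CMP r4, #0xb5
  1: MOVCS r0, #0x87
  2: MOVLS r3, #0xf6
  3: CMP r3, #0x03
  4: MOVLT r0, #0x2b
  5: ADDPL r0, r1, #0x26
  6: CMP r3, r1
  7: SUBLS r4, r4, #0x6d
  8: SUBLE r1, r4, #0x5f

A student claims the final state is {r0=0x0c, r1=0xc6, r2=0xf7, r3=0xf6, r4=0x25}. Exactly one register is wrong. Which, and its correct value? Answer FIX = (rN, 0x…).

[0] flags=0000 → (cmp)
[1] flags=0000 CS?F → skip
[2] flags=0000 LS?T → r3=0xf6
[3] flags=1010 → (cmp)
[4] flags=1010 LT?T → r0=0x2b
[5] flags=1010 PL?F → skip
[6] flags=1010 → (cmp)
[7] flags=1010 LS?F → skip
[8] flags=1010 LE?T → r1=0xc6

FIX = (r0, 0x2b)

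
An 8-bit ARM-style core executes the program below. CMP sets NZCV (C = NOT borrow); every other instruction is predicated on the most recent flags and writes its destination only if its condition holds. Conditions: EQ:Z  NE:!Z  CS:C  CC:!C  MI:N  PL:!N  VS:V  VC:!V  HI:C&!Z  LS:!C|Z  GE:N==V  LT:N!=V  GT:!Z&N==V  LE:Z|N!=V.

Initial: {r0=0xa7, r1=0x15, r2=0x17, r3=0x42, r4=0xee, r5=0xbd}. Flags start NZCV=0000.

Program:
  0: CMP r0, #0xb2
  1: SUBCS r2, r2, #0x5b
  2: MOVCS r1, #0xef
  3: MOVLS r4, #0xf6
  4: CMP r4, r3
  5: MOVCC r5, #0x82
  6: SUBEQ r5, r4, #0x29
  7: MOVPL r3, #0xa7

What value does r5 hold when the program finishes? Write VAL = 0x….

[0] flags=1000 → (cmp)
[1] flags=1000 CS?F → skip
[2] flags=1000 CS?F → skip
[3] flags=1000 LS?T → r4=0xf6
[4] flags=1010 → (cmp)
[5] flags=1010 CC?F → skip
[6] flags=1010 EQ?F → skip
[7] flags=1010 PL?F → skip

VAL = 0xbd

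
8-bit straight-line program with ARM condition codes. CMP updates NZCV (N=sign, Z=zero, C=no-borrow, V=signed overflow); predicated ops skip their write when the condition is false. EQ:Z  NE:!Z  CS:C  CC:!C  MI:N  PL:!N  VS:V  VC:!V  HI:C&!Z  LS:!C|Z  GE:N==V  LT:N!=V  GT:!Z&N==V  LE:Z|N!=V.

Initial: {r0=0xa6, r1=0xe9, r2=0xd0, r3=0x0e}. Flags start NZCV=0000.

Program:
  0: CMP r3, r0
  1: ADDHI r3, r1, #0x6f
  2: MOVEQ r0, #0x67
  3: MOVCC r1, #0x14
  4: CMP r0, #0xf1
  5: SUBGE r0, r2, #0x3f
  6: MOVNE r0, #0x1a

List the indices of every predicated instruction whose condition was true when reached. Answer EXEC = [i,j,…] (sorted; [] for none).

EXEC = [3,6]

[0] flags=0000 → (cmp)
[1] flags=0000 HI?F → skip
[2] flags=0000 EQ?F → skip
[3] flags=0000 CC?T → r1=0x14
[4] flags=1000 → (cmp)
[5] flags=1000 GE?F → skip
[6] flags=1000 NE?T → r0=0x1a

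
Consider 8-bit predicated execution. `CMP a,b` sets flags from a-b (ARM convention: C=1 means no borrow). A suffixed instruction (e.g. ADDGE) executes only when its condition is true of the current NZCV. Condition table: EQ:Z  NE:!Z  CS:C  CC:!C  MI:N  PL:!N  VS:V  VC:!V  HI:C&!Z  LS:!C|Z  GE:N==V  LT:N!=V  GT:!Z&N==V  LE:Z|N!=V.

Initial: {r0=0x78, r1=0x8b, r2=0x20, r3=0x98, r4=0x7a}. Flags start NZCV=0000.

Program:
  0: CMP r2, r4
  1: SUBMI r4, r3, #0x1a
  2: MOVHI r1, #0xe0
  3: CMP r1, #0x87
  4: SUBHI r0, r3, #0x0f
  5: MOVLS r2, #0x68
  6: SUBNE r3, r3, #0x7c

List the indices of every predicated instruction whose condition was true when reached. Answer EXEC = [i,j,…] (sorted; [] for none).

[0] flags=1000 → (cmp)
[1] flags=1000 MI?T → r4=0x7e
[2] flags=1000 HI?F → skip
[3] flags=0010 → (cmp)
[4] flags=0010 HI?T → r0=0x89
[5] flags=0010 LS?F → skip
[6] flags=0010 NE?T → r3=0x1c

EXEC = [1,4,6]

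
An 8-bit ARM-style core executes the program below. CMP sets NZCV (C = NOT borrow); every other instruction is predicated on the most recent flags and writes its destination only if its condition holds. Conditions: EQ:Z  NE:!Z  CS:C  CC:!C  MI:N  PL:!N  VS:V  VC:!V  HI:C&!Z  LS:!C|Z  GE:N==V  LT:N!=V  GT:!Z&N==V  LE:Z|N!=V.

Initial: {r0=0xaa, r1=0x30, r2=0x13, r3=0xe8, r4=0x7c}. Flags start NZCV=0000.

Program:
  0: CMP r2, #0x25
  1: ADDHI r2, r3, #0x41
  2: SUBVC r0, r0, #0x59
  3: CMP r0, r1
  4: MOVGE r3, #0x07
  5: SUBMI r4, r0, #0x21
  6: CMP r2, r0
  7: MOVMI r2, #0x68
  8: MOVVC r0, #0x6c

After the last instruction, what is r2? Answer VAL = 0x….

VAL = 0x68

[0] flags=1000 → (cmp)
[1] flags=1000 HI?F → skip
[2] flags=1000 VC?T → r0=0x51
[3] flags=0010 → (cmp)
[4] flags=0010 GE?T → r3=0x07
[5] flags=0010 MI?F → skip
[6] flags=1000 → (cmp)
[7] flags=1000 MI?T → r2=0x68
[8] flags=1000 VC?T → r0=0x6c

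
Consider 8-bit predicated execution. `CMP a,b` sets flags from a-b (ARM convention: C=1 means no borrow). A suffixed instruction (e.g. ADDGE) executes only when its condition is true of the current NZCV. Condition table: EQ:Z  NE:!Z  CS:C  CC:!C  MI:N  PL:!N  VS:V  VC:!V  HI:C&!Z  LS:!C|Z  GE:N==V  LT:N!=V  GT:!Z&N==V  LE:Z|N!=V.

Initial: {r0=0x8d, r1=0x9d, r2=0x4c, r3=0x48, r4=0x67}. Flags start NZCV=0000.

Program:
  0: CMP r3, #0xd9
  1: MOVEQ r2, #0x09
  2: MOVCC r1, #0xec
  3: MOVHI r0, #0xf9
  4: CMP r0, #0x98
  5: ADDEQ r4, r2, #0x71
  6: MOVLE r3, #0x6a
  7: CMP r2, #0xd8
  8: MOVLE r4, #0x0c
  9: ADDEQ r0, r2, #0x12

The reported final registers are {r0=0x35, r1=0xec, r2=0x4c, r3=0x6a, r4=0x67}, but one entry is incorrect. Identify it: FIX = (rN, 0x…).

FIX = (r0, 0x8d)

0: ✓ CMP  NZCV=0000
1: · MOVEQ
2: ✓ MOVCC  r1←0xec
3: · MOVHI
4: ✓ CMP  NZCV=1000
5: · ADDEQ
6: ✓ MOVLE  r3←0x6a
7: ✓ CMP  NZCV=0000
8: · MOVLE
9: · ADDEQ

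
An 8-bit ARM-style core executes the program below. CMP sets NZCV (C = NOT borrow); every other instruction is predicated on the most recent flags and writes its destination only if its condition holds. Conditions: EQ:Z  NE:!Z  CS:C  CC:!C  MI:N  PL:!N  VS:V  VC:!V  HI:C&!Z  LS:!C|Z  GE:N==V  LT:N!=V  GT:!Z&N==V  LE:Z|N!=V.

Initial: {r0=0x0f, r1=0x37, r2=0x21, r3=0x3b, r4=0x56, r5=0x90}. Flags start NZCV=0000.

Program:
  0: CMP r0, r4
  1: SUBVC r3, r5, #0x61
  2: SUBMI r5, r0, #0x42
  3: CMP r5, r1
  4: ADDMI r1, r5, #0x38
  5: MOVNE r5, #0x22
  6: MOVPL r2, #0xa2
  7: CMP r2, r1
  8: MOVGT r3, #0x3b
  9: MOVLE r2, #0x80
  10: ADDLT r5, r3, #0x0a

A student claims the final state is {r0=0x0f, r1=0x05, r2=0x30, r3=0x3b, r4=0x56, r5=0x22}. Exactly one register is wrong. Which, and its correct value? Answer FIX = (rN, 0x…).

0: ✓ CMP  NZCV=1000
1: ✓ SUBVC  r3←0x2f
2: ✓ SUBMI  r5←0xcd
3: ✓ CMP  NZCV=1010
4: ✓ ADDMI  r1←0x05
5: ✓ MOVNE  r5←0x22
6: · MOVPL
7: ✓ CMP  NZCV=0010
8: ✓ MOVGT  r3←0x3b
9: · MOVLE
10: · ADDLT

FIX = (r2, 0x21)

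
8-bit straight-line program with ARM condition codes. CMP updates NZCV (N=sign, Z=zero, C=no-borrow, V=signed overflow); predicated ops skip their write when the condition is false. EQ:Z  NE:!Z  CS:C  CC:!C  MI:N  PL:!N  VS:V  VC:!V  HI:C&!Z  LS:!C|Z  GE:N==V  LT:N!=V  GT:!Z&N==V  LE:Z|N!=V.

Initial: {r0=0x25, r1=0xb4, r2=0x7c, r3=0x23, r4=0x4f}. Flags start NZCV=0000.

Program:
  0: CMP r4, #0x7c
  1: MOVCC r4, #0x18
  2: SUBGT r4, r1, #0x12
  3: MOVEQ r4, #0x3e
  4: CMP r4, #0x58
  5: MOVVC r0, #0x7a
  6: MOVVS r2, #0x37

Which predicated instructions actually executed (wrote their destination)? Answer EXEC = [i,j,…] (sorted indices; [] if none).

EXEC = [1,5]

[0] flags=1000 → (cmp)
[1] flags=1000 CC?T → r4=0x18
[2] flags=1000 GT?F → skip
[3] flags=1000 EQ?F → skip
[4] flags=1000 → (cmp)
[5] flags=1000 VC?T → r0=0x7a
[6] flags=1000 VS?F → skip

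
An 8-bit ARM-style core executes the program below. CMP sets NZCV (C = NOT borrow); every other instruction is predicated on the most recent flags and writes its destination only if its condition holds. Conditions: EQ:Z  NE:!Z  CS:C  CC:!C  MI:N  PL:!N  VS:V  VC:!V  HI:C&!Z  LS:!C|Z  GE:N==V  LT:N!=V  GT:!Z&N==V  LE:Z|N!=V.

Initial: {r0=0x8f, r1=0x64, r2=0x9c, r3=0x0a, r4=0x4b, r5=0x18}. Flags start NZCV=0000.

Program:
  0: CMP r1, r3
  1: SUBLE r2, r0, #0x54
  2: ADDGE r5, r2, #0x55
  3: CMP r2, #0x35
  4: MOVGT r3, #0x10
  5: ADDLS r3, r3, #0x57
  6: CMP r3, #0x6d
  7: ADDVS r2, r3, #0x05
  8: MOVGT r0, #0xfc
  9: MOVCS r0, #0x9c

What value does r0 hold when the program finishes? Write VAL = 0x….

[0] flags=0010 → (cmp)
[1] flags=0010 LE?F → skip
[2] flags=0010 GE?T → r5=0xf1
[3] flags=0011 → (cmp)
[4] flags=0011 GT?F → skip
[5] flags=0011 LS?F → skip
[6] flags=1000 → (cmp)
[7] flags=1000 VS?F → skip
[8] flags=1000 GT?F → skip
[9] flags=1000 CS?F → skip

VAL = 0x8f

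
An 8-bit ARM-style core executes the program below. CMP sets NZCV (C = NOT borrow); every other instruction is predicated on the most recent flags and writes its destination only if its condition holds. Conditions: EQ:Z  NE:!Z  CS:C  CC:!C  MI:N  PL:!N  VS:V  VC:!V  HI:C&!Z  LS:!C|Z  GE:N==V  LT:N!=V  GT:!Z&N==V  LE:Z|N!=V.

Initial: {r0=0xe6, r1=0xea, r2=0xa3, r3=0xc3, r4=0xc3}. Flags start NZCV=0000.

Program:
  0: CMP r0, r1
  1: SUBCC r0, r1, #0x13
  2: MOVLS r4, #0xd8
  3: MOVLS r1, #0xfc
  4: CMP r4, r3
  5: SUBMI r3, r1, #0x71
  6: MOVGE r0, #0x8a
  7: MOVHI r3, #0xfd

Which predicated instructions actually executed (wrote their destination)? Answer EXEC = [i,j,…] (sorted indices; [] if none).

EXEC = [1,2,3,6,7]

0: ✓ CMP  NZCV=1000
1: ✓ SUBCC  r0←0xd7
2: ✓ MOVLS  r4←0xd8
3: ✓ MOVLS  r1←0xfc
4: ✓ CMP  NZCV=0010
5: · SUBMI
6: ✓ MOVGE  r0←0x8a
7: ✓ MOVHI  r3←0xfd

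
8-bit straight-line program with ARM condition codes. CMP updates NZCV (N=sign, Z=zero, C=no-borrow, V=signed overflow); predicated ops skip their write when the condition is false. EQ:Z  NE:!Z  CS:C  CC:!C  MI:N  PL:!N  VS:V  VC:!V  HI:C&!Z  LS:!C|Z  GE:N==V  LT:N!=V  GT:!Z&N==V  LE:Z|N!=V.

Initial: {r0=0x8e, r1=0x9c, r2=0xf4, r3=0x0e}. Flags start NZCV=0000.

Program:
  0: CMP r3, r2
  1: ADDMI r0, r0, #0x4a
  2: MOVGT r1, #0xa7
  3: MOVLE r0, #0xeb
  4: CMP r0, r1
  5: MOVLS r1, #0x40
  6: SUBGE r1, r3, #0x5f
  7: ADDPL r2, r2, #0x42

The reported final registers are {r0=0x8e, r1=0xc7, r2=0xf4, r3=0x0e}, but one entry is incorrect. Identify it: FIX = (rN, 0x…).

0: ✓ CMP  NZCV=0000
1: · ADDMI
2: ✓ MOVGT  r1←0xa7
3: · MOVLE
4: ✓ CMP  NZCV=1000
5: ✓ MOVLS  r1←0x40
6: · SUBGE
7: · ADDPL

FIX = (r1, 0x40)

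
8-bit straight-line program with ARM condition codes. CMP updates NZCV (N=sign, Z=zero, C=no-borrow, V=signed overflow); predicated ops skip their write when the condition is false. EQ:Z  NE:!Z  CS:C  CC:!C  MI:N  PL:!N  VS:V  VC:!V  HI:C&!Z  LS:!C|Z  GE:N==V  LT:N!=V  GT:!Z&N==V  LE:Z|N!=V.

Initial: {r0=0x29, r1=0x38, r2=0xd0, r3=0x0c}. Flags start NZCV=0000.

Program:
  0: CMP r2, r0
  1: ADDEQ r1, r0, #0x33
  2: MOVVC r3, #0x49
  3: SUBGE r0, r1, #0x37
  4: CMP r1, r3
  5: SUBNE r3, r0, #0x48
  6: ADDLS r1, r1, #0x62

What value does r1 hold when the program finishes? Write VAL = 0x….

0: ✓ CMP  NZCV=1010
1: · ADDEQ
2: ✓ MOVVC  r3←0x49
3: · SUBGE
4: ✓ CMP  NZCV=1000
5: ✓ SUBNE  r3←0xe1
6: ✓ ADDLS  r1←0x9a

VAL = 0x9a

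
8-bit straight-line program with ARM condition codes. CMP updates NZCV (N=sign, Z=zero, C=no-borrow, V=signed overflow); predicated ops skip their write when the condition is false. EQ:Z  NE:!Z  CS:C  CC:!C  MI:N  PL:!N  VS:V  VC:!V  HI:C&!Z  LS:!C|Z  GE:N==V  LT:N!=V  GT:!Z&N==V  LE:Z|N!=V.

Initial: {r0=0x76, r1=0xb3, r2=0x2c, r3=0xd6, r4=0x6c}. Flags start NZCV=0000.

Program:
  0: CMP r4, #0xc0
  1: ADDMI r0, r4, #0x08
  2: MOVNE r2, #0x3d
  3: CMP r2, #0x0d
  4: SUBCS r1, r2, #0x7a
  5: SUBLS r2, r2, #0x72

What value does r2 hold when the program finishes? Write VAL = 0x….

0: ✓ CMP  NZCV=1001
1: ✓ ADDMI  r0←0x74
2: ✓ MOVNE  r2←0x3d
3: ✓ CMP  NZCV=0010
4: ✓ SUBCS  r1←0xc3
5: · SUBLS

VAL = 0x3d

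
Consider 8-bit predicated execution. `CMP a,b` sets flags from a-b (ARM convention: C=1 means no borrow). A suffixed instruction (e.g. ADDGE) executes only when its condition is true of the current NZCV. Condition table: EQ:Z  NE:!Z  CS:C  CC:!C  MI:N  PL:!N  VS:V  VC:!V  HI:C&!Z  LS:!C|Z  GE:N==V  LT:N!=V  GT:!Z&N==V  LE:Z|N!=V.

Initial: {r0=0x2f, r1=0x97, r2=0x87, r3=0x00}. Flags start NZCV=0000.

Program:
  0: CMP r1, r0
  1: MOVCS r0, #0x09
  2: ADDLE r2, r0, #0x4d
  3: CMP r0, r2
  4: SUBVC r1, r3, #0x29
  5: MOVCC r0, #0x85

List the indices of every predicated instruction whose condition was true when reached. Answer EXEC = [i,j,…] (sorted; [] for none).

0: ✓ CMP  NZCV=0011
1: ✓ MOVCS  r0←0x09
2: ✓ ADDLE  r2←0x56
3: ✓ CMP  NZCV=1000
4: ✓ SUBVC  r1←0xd7
5: ✓ MOVCC  r0←0x85

EXEC = [1,2,4,5]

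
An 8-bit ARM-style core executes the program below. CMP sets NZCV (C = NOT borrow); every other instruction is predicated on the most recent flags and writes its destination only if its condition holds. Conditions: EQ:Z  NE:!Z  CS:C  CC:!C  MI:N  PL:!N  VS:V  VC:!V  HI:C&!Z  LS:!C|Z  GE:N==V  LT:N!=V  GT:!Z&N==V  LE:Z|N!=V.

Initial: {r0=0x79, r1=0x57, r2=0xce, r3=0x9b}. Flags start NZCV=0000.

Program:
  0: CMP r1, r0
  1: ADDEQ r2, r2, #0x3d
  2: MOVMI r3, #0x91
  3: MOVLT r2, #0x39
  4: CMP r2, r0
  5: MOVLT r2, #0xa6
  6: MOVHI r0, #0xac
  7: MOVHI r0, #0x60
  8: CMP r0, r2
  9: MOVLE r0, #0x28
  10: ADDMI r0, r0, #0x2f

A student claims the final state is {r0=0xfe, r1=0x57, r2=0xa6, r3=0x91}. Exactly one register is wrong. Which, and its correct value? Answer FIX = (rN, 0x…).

FIX = (r0, 0xa8)

[0] flags=1000 → (cmp)
[1] flags=1000 EQ?F → skip
[2] flags=1000 MI?T → r3=0x91
[3] flags=1000 LT?T → r2=0x39
[4] flags=1000 → (cmp)
[5] flags=1000 LT?T → r2=0xa6
[6] flags=1000 HI?F → skip
[7] flags=1000 HI?F → skip
[8] flags=1001 → (cmp)
[9] flags=1001 LE?F → skip
[10] flags=1001 MI?T → r0=0xa8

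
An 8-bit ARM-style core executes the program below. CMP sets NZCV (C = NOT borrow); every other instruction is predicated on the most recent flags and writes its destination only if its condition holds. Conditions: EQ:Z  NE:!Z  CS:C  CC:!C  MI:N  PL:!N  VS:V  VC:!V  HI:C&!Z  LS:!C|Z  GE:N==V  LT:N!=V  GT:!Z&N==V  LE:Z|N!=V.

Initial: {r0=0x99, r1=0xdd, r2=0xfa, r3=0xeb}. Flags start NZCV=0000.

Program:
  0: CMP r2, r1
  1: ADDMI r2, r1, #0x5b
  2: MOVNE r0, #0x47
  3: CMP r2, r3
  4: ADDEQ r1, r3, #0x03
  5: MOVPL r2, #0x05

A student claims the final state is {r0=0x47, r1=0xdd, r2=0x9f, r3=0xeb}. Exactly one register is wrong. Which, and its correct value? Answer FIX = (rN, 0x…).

0: ✓ CMP  NZCV=0010
1: · ADDMI
2: ✓ MOVNE  r0←0x47
3: ✓ CMP  NZCV=0010
4: · ADDEQ
5: ✓ MOVPL  r2←0x05

FIX = (r2, 0x05)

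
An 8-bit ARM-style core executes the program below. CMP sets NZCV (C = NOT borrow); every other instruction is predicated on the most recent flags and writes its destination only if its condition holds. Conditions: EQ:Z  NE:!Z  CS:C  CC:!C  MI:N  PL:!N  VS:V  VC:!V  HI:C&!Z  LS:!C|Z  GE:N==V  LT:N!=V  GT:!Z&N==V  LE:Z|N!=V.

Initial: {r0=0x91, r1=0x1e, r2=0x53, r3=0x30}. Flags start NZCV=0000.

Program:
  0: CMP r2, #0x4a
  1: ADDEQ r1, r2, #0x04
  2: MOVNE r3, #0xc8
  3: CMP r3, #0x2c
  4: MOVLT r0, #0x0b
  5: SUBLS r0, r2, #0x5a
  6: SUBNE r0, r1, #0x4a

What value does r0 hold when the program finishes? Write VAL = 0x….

[0] flags=0010 → (cmp)
[1] flags=0010 EQ?F → skip
[2] flags=0010 NE?T → r3=0xc8
[3] flags=1010 → (cmp)
[4] flags=1010 LT?T → r0=0x0b
[5] flags=1010 LS?F → skip
[6] flags=1010 NE?T → r0=0xd4

VAL = 0xd4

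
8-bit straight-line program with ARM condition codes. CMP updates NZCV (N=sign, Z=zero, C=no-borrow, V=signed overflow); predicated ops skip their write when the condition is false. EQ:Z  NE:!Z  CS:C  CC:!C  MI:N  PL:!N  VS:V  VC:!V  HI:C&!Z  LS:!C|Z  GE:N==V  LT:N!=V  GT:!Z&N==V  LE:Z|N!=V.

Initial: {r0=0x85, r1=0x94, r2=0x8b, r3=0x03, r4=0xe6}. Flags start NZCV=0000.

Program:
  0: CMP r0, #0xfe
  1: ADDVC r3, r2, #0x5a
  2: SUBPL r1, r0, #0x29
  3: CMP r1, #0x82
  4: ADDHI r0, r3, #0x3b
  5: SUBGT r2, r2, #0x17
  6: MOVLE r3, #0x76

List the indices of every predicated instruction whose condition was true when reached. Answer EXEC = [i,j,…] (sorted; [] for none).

0: ✓ CMP  NZCV=1000
1: ✓ ADDVC  r3←0xe5
2: · SUBPL
3: ✓ CMP  NZCV=0010
4: ✓ ADDHI  r0←0x20
5: ✓ SUBGT  r2←0x74
6: · MOVLE

EXEC = [1,4,5]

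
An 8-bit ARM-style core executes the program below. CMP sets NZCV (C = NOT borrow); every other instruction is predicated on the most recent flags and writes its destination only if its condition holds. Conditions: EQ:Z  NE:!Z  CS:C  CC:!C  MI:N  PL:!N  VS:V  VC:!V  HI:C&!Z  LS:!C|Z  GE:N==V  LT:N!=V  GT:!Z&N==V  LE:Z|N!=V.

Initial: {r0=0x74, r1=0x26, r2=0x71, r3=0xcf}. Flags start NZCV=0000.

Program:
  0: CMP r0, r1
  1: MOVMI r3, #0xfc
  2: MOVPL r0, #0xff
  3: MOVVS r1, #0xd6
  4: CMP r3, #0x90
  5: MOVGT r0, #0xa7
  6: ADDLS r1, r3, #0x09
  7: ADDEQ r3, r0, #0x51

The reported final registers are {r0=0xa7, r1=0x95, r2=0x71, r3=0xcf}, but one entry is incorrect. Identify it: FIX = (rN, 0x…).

[0] flags=0010 → (cmp)
[1] flags=0010 MI?F → skip
[2] flags=0010 PL?T → r0=0xff
[3] flags=0010 VS?F → skip
[4] flags=0010 → (cmp)
[5] flags=0010 GT?T → r0=0xa7
[6] flags=0010 LS?F → skip
[7] flags=0010 EQ?F → skip

FIX = (r1, 0x26)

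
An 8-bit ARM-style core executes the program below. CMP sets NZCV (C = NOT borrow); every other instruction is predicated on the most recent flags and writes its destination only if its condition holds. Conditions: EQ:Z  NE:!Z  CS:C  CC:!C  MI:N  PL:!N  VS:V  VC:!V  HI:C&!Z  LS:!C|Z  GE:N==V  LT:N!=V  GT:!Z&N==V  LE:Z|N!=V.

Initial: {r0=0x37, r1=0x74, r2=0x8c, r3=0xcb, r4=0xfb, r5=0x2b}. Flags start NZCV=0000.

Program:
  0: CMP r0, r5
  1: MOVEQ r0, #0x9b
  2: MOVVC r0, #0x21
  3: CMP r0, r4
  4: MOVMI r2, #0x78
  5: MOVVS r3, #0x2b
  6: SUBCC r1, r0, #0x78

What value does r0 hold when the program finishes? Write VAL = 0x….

VAL = 0x21

0: ✓ CMP  NZCV=0010
1: · MOVEQ
2: ✓ MOVVC  r0←0x21
3: ✓ CMP  NZCV=0000
4: · MOVMI
5: · MOVVS
6: ✓ SUBCC  r1←0xa9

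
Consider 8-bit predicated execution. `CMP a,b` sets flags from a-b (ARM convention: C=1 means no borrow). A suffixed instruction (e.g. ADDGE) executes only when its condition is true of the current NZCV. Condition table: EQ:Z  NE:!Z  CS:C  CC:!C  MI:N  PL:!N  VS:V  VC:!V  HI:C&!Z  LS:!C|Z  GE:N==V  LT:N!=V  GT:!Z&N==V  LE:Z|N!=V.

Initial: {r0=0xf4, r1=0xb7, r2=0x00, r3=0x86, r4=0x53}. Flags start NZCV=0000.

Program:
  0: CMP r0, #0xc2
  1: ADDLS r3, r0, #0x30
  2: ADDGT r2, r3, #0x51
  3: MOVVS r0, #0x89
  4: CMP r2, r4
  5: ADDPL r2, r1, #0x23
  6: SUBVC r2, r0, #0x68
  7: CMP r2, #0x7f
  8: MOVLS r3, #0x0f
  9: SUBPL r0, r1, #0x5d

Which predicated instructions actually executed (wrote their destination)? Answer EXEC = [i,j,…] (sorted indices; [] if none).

[0] flags=0010 → (cmp)
[1] flags=0010 LS?F → skip
[2] flags=0010 GT?T → r2=0xd7
[3] flags=0010 VS?F → skip
[4] flags=1010 → (cmp)
[5] flags=1010 PL?F → skip
[6] flags=1010 VC?T → r2=0x8c
[7] flags=0011 → (cmp)
[8] flags=0011 LS?F → skip
[9] flags=0011 PL?T → r0=0x5a

EXEC = [2,6,9]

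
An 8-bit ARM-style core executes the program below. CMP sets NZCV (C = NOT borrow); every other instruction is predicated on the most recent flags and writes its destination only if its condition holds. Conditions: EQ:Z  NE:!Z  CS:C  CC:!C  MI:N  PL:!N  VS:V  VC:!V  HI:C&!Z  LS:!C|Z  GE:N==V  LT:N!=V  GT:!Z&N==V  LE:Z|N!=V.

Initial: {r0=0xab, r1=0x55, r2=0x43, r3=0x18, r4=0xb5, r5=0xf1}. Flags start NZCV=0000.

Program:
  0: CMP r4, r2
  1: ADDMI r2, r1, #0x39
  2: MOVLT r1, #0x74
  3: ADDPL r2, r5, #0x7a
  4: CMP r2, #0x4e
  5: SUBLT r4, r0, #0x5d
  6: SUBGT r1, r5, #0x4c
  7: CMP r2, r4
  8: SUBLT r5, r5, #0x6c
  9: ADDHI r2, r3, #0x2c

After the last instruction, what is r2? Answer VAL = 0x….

VAL = 0x6b

0: ✓ CMP  NZCV=0011
1: · ADDMI
2: ✓ MOVLT  r1←0x74
3: ✓ ADDPL  r2←0x6b
4: ✓ CMP  NZCV=0010
5: · SUBLT
6: ✓ SUBGT  r1←0xa5
7: ✓ CMP  NZCV=1001
8: · SUBLT
9: · ADDHI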